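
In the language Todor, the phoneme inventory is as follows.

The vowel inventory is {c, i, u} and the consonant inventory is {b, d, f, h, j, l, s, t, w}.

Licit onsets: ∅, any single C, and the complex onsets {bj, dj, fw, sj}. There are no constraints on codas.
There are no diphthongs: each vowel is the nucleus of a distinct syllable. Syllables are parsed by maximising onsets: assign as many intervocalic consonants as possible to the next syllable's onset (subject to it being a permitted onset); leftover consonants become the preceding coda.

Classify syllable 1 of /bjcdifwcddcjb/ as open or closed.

open

Vowels present: c, i, c, c; each is a nucleus, giving 4 syllables.
σ1/σ2 boundary: /d/ → onset of the next syllable (single consonants are always licit onsets).
σ2/σ3 boundary: cluster /fw/ — /fw/ is itself a permitted onset, so the whole cluster goes right; preceding coda = ∅.
σ3/σ4 boundary: cluster /dd/ — the longest permitted-onset suffix is /d/; onset = /d/, preceding coda = /d/.
Putting it together: bjc.di.fwcd.dcjb.
Syllable 1 is /bjc/; it ends in its nucleus with no coda, so it is open.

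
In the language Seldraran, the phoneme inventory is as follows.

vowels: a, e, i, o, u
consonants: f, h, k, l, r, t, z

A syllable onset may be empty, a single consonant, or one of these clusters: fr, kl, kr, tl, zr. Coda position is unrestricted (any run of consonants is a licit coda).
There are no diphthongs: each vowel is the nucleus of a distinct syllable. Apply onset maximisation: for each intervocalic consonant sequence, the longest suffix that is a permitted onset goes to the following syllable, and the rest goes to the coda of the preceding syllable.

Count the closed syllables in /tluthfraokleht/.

The vowels are u, a, o, e — 4 nuclei, so 4 syllables.
/u…a/ gap (V1→V2): /thfr/ — longest licit onset from the right is /fr/, leaving /th/ as coda.
/a…o/ gap (V2→V3): nothing intervenes; syllable break is V.V.
/o…e/ gap (V3→V4): /kl/ — entire cluster is a permitted onset → onset /kl/, coda ∅.
Syllabification: tluth.fra.o.kleht.
Classifying each syllable: /tluth/ (closed), /fra/ (open), /o/ (open), /kleht/ (closed).
Closed syllables: 2.

2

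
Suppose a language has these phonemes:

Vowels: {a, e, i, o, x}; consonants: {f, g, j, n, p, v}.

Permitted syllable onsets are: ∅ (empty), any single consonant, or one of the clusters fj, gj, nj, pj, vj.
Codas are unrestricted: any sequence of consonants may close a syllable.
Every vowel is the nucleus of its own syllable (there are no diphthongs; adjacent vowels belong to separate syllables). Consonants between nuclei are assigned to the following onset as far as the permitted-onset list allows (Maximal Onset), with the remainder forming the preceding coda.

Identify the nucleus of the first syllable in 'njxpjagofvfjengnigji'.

x

Vowels present: x, a, o, e, i, i; each is a nucleus, giving 6 syllables.
The first nucleus (vowel 1 from the left) is /x/.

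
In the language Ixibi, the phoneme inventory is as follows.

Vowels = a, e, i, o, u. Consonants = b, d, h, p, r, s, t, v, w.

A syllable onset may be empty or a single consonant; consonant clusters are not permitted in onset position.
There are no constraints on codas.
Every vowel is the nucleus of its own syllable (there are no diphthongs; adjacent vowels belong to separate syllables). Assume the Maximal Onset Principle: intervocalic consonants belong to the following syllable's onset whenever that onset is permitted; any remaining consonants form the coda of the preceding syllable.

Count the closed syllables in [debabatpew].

2

The vowels are e, a, a, e — 4 nuclei, so 4 syllables.
σ1/σ2 boundary: just /b/ — single C goes to the following onset.
σ2/σ3 boundary: just /b/ — single C goes to the following onset.
σ3/σ4 boundary: /tp/ splits as /t/ + /p/ (/p/ is the longest suffix that is a licit onset).
Putting it together: de.ba.bat.pew.
Classifying each syllable: /de/ (open), /ba/ (open), /bat/ (closed), /pew/ (closed).
Closed syllables: 2.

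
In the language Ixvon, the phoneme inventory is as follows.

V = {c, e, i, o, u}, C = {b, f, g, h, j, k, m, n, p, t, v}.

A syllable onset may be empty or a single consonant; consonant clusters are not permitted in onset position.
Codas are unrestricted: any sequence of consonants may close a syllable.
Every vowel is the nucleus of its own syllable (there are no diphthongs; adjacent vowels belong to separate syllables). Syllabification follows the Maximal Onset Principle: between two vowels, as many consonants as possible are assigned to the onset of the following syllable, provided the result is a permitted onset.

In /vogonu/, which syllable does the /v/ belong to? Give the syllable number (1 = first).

1

The vowels are o, o, u — 3 nuclei, so 3 syllables.
Between /o/ (V1) and /o/ (V2): /g/ is a single consonant, so it becomes the next onset.
Between /o/ (V2) and /u/ (V3): /n/ is a single consonant, so it becomes the next onset.
So the parse is vo.go.nu.
The /v/ is in the onset of syllable 1 (/vo/).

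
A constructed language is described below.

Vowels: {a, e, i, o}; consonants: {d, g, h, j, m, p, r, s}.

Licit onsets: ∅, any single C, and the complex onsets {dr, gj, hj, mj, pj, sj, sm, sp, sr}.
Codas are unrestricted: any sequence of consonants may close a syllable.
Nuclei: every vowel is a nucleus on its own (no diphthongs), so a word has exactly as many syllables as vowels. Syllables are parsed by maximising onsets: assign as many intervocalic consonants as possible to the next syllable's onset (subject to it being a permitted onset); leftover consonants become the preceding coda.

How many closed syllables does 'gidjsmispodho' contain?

2

The vowels are i, i, o, o — 4 nuclei, so 4 syllables.
σ1/σ2 boundary: /djsm/; trying suffixes from longest down, /sm/ is the first permitted one, so coda /dj/ | onset /sm/.
σ2/σ3 boundary: cluster /sp/ — /sp/ is itself a permitted onset, so the whole cluster goes right; preceding coda = ∅.
σ3/σ4 boundary: /dh/ — longest licit onset from the right is /h/, leaving /d/ as coda.
So the parse is gidj.smi.spod.ho.
Classifying each syllable: /gidj/ (closed), /smi/ (open), /spod/ (closed), /ho/ (open).
Closed syllables: 2.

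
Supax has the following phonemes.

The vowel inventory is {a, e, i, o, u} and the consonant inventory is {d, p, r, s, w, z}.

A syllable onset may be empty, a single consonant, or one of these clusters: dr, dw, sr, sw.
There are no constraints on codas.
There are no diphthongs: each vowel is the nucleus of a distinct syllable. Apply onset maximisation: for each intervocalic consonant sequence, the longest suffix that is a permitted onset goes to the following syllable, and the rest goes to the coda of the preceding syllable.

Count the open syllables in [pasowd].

Vowels present: a, o; each is a nucleus, giving 2 syllables.
σ1/σ2 boundary: /s/ → onset of the next syllable (single consonants are always licit onsets).
So the parse is pa.sowd.
Classifying each syllable: /pa/ (open), /sowd/ (closed).
Open syllables: 1.

1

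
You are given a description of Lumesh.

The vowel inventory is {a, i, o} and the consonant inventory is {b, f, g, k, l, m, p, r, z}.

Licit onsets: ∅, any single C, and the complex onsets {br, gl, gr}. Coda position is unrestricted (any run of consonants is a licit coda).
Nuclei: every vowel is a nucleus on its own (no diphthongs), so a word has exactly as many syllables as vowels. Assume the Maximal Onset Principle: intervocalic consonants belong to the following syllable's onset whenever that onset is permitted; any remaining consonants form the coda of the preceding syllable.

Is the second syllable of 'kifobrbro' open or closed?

closed

The vowels are i, o, o — 3 nuclei, so 3 syllables.
σ1/σ2 boundary: just /f/ — single C goes to the following onset.
σ2/σ3 boundary: /brbr/ splits as /br/ + /br/ (/br/ is the longest suffix that is a licit onset).
Putting it together: ki.fobr.bro.
Syllable 2 is /fobr/ with coda /br/, so it is closed.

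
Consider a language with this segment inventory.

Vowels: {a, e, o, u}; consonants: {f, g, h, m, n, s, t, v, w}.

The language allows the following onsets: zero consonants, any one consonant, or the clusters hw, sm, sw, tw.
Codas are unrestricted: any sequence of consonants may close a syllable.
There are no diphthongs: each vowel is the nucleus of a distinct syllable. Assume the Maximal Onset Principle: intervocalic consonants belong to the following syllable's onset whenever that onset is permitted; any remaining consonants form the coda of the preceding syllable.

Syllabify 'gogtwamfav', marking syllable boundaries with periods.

The vowels are o, a, a — 3 nuclei, so 3 syllables.
Between /o/ (V1) and /a/ (V2): /gtw/; trying suffixes from longest down, /tw/ is the first permitted one, so coda /g/ | onset /tw/.
Between /a/ (V2) and /a/ (V3): cluster /mf/ — the longest permitted-onset suffix is /f/; onset = /f/, preceding coda = /m/.

gog.twam.fav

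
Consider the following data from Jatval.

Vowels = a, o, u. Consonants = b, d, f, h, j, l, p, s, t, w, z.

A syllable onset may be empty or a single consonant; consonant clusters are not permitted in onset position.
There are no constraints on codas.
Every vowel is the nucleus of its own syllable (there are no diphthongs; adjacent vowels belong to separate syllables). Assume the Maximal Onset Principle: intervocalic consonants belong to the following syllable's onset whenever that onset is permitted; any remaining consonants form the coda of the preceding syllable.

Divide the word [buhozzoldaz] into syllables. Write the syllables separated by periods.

bu.hoz.zol.daz

Vowels present: u, o, o, a; each is a nucleus, giving 4 syllables.
σ1/σ2 boundary: /h/ is a single consonant, so it becomes the next onset.
σ2/σ3 boundary: /zz/; trying suffixes from longest down, /z/ is the first permitted one, so coda /z/ | onset /z/.
σ3/σ4 boundary: cluster /ld/ — the longest permitted-onset suffix is /d/; onset = /d/, preceding coda = /l/.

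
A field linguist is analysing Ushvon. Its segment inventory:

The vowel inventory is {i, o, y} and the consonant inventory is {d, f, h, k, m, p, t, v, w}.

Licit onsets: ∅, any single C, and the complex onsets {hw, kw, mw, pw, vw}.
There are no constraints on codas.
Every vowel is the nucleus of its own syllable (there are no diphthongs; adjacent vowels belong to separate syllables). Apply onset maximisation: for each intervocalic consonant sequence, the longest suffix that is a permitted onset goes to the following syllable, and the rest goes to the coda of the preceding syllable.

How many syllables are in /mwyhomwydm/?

The vowels are y, o, y — 3 nuclei, so 3 syllables.

3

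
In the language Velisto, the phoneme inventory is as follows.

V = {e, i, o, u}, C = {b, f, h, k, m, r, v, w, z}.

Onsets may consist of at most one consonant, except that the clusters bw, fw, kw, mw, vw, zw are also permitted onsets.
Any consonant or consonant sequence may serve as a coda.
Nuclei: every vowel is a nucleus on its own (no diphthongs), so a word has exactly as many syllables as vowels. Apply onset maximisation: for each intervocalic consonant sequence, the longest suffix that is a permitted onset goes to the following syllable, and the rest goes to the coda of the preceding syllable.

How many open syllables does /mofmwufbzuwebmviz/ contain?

1

The vowels are o, u, u, e, i — 5 nuclei, so 5 syllables.
/o…u/ gap (V1→V2): cluster /fmw/ — the longest permitted-onset suffix is /mw/; onset = /mw/, preceding coda = /f/.
/u…u/ gap (V2→V3): /fbz/ — longest licit onset from the right is /z/, leaving /fb/ as coda.
/u…e/ gap (V3→V4): /w/ is a single consonant, so it becomes the next onset.
/e…i/ gap (V4→V5): /bmv/; trying suffixes from longest down, /v/ is the first permitted one, so coda /bm/ | onset /v/.
Syllabification: mof.mwufb.zu.webm.viz.
Classifying each syllable: /mof/ (closed), /mwufb/ (closed), /zu/ (open), /webm/ (closed), /viz/ (closed).
Open syllables: 1.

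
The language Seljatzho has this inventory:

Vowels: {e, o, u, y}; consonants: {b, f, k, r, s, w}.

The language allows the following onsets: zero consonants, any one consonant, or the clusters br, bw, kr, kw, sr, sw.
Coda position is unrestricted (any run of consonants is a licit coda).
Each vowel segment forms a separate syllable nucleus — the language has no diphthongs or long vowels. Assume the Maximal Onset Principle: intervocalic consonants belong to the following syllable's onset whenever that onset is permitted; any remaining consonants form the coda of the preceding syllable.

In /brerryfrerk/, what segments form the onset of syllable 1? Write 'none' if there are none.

Nuclei (vowels): e, y, e → 3 syllables.
σ1/σ2 boundary: /rr/; trying suffixes from longest down, /r/ is the first permitted one, so coda /r/ | onset /r/.
σ2/σ3 boundary: cluster /fr/ — the longest permitted-onset suffix is /r/; onset = /r/, preceding coda = /f/.
Syllabification: brer.ryf.rerk.
Syllable 1 is /brer/: onset /br/, nucleus /e/, coda /r/.

br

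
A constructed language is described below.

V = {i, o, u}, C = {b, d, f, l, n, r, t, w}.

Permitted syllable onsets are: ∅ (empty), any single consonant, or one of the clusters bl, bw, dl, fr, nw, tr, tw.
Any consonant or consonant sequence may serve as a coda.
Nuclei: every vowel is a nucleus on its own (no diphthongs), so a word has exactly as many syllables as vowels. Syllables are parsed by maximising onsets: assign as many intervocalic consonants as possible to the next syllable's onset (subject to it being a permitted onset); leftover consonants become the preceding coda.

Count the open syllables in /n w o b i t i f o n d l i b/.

3

Nuclei (vowels): o, i, i, o, i → 5 syllables.
Between /o/ (V1) and /i/ (V2): just /b/ — single C goes to the following onset.
Between /i/ (V2) and /i/ (V3): /t/ is a single consonant, so it becomes the next onset.
Between /i/ (V3) and /o/ (V4): just /f/ — single C goes to the following onset.
Between /o/ (V4) and /i/ (V5): /ndl/; trying suffixes from longest down, /dl/ is the first permitted one, so coda /n/ | onset /dl/.
Syllabification: nwo.bi.ti.fon.dlib.
Classifying each syllable: /nwo/ (open), /bi/ (open), /ti/ (open), /fon/ (closed), /dlib/ (closed).
Open syllables: 3.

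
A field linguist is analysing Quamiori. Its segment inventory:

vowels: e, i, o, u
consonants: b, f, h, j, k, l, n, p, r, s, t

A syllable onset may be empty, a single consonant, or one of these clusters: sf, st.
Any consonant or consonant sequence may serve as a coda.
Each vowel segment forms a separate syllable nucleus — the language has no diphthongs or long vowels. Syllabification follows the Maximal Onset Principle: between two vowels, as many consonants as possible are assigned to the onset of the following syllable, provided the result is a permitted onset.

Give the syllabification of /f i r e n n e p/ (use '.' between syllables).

fi.ren.nep

The vowels are i, e, e — 3 nuclei, so 3 syllables.
/i…e/ gap (V1→V2): /r/ is a single consonant, so it becomes the next onset.
/e…e/ gap (V2→V3): /nn/; trying suffixes from longest down, /n/ is the first permitted one, so coda /n/ | onset /n/.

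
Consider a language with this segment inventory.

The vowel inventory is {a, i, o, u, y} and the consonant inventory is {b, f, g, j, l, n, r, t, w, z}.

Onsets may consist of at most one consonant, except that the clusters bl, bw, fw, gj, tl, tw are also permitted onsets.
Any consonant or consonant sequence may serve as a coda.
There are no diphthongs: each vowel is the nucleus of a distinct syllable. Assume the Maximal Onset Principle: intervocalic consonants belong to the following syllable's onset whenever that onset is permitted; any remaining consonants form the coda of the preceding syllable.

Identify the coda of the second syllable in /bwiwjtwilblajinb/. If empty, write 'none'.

The vowels are i, i, a, i — 4 nuclei, so 4 syllables.
σ1/σ2 boundary: /wjtw/; trying suffixes from longest down, /tw/ is the first permitted one, so coda /wj/ | onset /tw/.
σ2/σ3 boundary: /lbl/; trying suffixes from longest down, /bl/ is the first permitted one, so coda /l/ | onset /bl/.
σ3/σ4 boundary: /j/ → onset of the next syllable (single consonants are always licit onsets).
Putting it together: bwiwj.twil.bla.jinb.
Syllable 2 is /twil/: onset /tw/, nucleus /i/, coda /l/.

l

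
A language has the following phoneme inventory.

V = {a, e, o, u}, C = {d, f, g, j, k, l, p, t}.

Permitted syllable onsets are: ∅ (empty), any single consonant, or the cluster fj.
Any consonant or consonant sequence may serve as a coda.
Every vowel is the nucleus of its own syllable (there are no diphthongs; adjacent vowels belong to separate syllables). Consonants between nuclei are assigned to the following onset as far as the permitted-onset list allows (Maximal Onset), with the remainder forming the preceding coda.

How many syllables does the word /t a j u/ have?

2

The vowels are a, u — 2 nuclei, so 2 syllables.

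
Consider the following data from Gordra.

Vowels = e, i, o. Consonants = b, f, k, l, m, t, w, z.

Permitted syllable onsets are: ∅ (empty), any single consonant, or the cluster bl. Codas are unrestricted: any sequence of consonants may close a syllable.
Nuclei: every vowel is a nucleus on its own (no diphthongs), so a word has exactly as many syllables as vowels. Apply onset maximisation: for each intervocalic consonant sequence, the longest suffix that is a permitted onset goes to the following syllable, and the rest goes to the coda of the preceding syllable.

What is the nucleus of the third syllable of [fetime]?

The vowels are e, i, e — 3 nuclei, so 3 syllables.
The third nucleus (vowel 3 from the left) is /e/.

e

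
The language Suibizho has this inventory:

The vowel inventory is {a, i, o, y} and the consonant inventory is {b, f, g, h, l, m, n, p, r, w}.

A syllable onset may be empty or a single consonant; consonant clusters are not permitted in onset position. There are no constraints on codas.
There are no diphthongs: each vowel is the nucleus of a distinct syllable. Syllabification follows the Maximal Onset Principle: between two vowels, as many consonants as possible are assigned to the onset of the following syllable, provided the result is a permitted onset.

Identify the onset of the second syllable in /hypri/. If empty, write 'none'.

Nuclei (vowels): y, i → 2 syllables.
V1 /y/ – V2 /i/: cluster /pr/ — the longest permitted-onset suffix is /r/; onset = /r/, preceding coda = /p/.
Result: hyp.ri.
Syllable 2 is /ri/: onset /r/, nucleus /i/, coda ∅.

r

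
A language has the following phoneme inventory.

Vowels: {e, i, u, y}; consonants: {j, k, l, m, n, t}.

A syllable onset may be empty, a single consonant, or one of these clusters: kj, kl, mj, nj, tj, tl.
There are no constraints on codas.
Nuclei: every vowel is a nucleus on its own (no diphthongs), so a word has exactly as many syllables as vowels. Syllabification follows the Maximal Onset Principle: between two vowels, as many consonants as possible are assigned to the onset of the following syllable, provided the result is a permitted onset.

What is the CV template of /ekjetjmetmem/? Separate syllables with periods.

Vowels present: e, e, e, e; each is a nucleus, giving 4 syllables.
σ1/σ2 boundary: cluster /kj/ — /kj/ is itself a permitted onset, so the whole cluster goes right; preceding coda = ∅.
σ2/σ3 boundary: /tjm/ — longest licit onset from the right is /m/, leaving /tj/ as coda.
σ3/σ4 boundary: /tm/; trying suffixes from longest down, /m/ is the first permitted one, so coda /t/ | onset /m/.
Result: e.kjetj.met.mem.
Mapping each syllable to C/V: /e/ → V, /kjetj/ → CCVCC, /met/ → CVC, /mem/ → CVC.

V.CCVCC.CVC.CVC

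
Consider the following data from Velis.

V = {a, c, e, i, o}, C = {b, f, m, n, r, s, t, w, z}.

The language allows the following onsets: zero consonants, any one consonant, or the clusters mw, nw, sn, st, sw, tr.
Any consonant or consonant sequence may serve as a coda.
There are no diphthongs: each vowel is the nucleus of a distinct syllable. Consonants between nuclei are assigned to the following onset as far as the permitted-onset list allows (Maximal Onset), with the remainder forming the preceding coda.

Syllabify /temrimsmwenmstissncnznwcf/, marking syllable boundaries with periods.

tem.rims.mwenm.stis.sncnz.nwcf

Nuclei (vowels): e, i, e, i, c, c → 6 syllables.
Between /e/ (V1) and /i/ (V2): /mr/ — longest licit onset from the right is /r/, leaving /m/ as coda.
Between /i/ (V2) and /e/ (V3): cluster /msmw/ — the longest permitted-onset suffix is /mw/; onset = /mw/, preceding coda = /ms/.
Between /e/ (V3) and /i/ (V4): /nmst/; trying suffixes from longest down, /st/ is the first permitted one, so coda /nm/ | onset /st/.
Between /i/ (V4) and /c/ (V5): cluster /ssn/ — the longest permitted-onset suffix is /sn/; onset = /sn/, preceding coda = /s/.
Between /c/ (V5) and /c/ (V6): cluster /nznw/ — the longest permitted-onset suffix is /nw/; onset = /nw/, preceding coda = /nz/.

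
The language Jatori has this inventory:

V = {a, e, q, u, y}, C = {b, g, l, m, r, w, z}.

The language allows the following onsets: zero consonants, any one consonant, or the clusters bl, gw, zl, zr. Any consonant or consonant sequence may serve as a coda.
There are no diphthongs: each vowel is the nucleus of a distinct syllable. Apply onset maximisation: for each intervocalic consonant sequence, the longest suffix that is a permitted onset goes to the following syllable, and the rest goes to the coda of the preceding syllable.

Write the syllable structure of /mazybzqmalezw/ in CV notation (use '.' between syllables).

Nuclei (vowels): a, y, q, a, e → 5 syllables.
/a…y/ gap (V1→V2): just /z/ — single C goes to the following onset.
/y…q/ gap (V2→V3): /bz/ — longest licit onset from the right is /z/, leaving /b/ as coda.
/q…a/ gap (V3→V4): just /m/ — single C goes to the following onset.
/a…e/ gap (V4→V5): /l/ → onset of the next syllable (single consonants are always licit onsets).
Result: ma.zyb.zq.ma.lezw.
Mapping each syllable to C/V: /ma/ → CV, /zyb/ → CVC, /zq/ → CV, /ma/ → CV, /lezw/ → CVCC.

CV.CVC.CV.CV.CVCC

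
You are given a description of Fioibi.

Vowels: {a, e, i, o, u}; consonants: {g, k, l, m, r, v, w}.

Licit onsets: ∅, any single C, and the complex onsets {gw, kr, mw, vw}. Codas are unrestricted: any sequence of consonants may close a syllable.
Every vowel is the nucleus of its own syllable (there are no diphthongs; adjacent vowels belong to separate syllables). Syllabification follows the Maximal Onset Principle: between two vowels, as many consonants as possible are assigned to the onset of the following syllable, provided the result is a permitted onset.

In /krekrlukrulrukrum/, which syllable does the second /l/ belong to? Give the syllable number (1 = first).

Nuclei (vowels): e, u, u, u, u → 5 syllables.
Between /e/ (V1) and /u/ (V2): /krl/ splits as /kr/ + /l/ (/l/ is the longest suffix that is a licit onset).
Between /u/ (V2) and /u/ (V3): /kr/ is a licit onset in full, so it all attaches to the next syllable.
Between /u/ (V3) and /u/ (V4): cluster /lr/ — the longest permitted-onset suffix is /r/; onset = /r/, preceding coda = /l/.
Between /u/ (V4) and /u/ (V5): cluster /kr/ — /kr/ is itself a permitted onset, so the whole cluster goes right; preceding coda = ∅.
Result: krekr.lu.krul.ru.krum.
The second /l/ is in the coda of syllable 3 (/krul/).

3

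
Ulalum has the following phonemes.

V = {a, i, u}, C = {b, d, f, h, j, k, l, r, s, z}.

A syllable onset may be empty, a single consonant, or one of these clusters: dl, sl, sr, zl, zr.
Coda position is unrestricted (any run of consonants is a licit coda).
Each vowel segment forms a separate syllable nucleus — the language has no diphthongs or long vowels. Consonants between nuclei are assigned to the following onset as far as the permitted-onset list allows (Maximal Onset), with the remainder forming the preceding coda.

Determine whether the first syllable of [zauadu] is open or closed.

open

Nuclei (vowels): a, u, a, u → 4 syllables.
σ1/σ2 boundary: hiatus — the boundary sits between the two vowels.
σ2/σ3 boundary: no consonants, so the boundary falls immediately after /u/.
σ3/σ4 boundary: just /d/ — single C goes to the following onset.
So the parse is za.u.a.du.
Syllable 1 is /za/; it ends in its nucleus with no coda, so it is open.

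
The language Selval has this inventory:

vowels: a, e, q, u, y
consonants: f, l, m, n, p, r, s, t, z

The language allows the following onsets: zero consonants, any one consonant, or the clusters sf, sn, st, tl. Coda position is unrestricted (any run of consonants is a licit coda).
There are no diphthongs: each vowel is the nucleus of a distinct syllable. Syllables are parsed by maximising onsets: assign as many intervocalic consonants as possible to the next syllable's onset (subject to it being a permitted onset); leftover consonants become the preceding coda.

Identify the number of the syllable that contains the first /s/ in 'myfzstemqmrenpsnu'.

The vowels are y, e, q, e, u — 5 nuclei, so 5 syllables.
/y…e/ gap (V1→V2): cluster /fzst/ — the longest permitted-onset suffix is /st/; onset = /st/, preceding coda = /fz/.
/e…q/ gap (V2→V3): /m/ is a single consonant, so it becomes the next onset.
/q…e/ gap (V3→V4): /mr/ — longest licit onset from the right is /r/, leaving /m/ as coda.
/e…u/ gap (V4→V5): /npsn/ splits as /np/ + /sn/ (/sn/ is the longest suffix that is a licit onset).
Result: myfz.ste.mqm.renp.snu.
The first /s/ is in the onset of syllable 2 (/ste/).

2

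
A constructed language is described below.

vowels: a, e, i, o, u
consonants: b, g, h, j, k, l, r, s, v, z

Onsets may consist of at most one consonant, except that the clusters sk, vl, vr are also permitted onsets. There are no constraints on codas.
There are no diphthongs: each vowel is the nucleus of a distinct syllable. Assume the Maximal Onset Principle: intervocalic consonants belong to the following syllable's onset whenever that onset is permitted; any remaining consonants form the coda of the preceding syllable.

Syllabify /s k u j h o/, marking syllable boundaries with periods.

The vowels are u, o — 2 nuclei, so 2 syllables.
σ1/σ2 boundary: cluster /jh/ — the longest permitted-onset suffix is /h/; onset = /h/, preceding coda = /j/.

skuj.ho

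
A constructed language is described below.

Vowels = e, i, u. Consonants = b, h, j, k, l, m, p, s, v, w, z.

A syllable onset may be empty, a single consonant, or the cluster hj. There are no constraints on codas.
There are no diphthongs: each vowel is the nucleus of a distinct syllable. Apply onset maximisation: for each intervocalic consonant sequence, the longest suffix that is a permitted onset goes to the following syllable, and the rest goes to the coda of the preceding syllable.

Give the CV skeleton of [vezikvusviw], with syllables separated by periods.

CV.CVC.CVC.CVC

Nuclei (vowels): e, i, u, i → 4 syllables.
/e…i/ gap (V1→V2): /z/ is a single consonant, so it becomes the next onset.
/i…u/ gap (V2→V3): cluster /kv/ — the longest permitted-onset suffix is /v/; onset = /v/, preceding coda = /k/.
/u…i/ gap (V3→V4): /sv/ — longest licit onset from the right is /v/, leaving /s/ as coda.
Syllabification: ve.zik.vus.viw.
Mapping each syllable to C/V: /ve/ → CV, /zik/ → CVC, /vus/ → CVC, /viw/ → CVC.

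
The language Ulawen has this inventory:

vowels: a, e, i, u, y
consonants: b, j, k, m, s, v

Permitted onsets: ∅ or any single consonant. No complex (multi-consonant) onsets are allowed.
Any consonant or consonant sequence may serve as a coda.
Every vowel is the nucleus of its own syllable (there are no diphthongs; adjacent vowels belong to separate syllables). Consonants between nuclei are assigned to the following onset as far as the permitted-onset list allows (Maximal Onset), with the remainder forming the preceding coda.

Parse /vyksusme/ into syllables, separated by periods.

Nuclei (vowels): y, u, e → 3 syllables.
V1 /y/ – V2 /u/: /ks/; trying suffixes from longest down, /s/ is the first permitted one, so coda /k/ | onset /s/.
V2 /u/ – V3 /e/: /sm/ splits as /s/ + /m/ (/m/ is the longest suffix that is a licit onset).

vyk.sus.me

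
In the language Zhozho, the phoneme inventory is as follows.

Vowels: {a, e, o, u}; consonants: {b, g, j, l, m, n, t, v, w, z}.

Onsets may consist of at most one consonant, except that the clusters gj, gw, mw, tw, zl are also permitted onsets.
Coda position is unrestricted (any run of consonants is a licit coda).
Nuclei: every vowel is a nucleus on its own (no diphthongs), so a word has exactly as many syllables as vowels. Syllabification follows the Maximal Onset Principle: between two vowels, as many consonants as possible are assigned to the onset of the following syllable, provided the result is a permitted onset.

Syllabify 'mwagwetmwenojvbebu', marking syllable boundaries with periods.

mwa.gwet.mwe.nojv.be.bu

The vowels are a, e, e, o, e, u — 6 nuclei, so 6 syllables.
V1 /a/ – V2 /e/: /gw/ is a licit onset in full, so it all attaches to the next syllable.
V2 /e/ – V3 /e/: cluster /tmw/ — the longest permitted-onset suffix is /mw/; onset = /mw/, preceding coda = /t/.
V3 /e/ – V4 /o/: /n/ → onset of the next syllable (single consonants are always licit onsets).
V4 /o/ – V5 /e/: /jvb/ splits as /jv/ + /b/ (/b/ is the longest suffix that is a licit onset).
V5 /e/ – V6 /u/: /b/ is a single consonant, so it becomes the next onset.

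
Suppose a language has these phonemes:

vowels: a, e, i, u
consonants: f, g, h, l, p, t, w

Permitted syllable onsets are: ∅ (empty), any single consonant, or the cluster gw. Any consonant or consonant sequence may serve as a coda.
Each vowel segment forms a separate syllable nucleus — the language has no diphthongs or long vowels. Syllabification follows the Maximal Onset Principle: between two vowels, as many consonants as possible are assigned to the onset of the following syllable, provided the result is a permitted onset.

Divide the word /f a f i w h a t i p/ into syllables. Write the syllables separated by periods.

fa.fiw.ha.tip

The vowels are a, i, a, i — 4 nuclei, so 4 syllables.
Between /a/ (V1) and /i/ (V2): /f/ is a single consonant, so it becomes the next onset.
Between /i/ (V2) and /a/ (V3): /wh/; trying suffixes from longest down, /h/ is the first permitted one, so coda /w/ | onset /h/.
Between /a/ (V3) and /i/ (V4): /t/ is a single consonant, so it becomes the next onset.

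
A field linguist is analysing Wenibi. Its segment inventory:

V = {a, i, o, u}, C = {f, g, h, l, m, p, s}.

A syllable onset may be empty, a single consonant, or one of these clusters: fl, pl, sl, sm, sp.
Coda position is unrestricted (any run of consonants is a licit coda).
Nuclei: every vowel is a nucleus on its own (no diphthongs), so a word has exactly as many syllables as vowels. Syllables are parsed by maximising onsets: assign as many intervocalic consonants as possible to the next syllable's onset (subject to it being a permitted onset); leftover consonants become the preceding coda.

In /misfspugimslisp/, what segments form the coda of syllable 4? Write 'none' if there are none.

Vowels present: i, u, i, i; each is a nucleus, giving 4 syllables.
/i…u/ gap (V1→V2): cluster /sfsp/ — the longest permitted-onset suffix is /sp/; onset = /sp/, preceding coda = /sf/.
/u…i/ gap (V2→V3): /g/ → onset of the next syllable (single consonants are always licit onsets).
/i…i/ gap (V3→V4): /msl/ splits as /m/ + /sl/ (/sl/ is the longest suffix that is a licit onset).
So the parse is misf.spu.gim.slisp.
Syllable 4 is /slisp/: onset /sl/, nucleus /i/, coda /sp/.

sp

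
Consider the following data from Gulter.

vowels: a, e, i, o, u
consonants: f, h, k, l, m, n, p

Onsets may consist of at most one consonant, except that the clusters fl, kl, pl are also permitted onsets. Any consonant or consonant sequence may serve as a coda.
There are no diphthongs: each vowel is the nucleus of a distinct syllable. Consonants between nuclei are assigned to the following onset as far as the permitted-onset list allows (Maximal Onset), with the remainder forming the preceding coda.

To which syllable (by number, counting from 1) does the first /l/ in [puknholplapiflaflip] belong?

The vowels are u, o, a, i, a, i — 6 nuclei, so 6 syllables.
/u…o/ gap (V1→V2): /knh/ splits as /kn/ + /h/ (/h/ is the longest suffix that is a licit onset).
/o…a/ gap (V2→V3): cluster /lpl/ — the longest permitted-onset suffix is /pl/; onset = /pl/, preceding coda = /l/.
/a…i/ gap (V3→V4): just /p/ — single C goes to the following onset.
/i…a/ gap (V4→V5): /fl/ is a licit onset in full, so it all attaches to the next syllable.
/a…i/ gap (V5→V6): /fl/ — entire cluster is a permitted onset → onset /fl/, coda ∅.
So the parse is pukn.hol.pla.pi.fla.flip.
The first /l/ is in the coda of syllable 2 (/hol/).

2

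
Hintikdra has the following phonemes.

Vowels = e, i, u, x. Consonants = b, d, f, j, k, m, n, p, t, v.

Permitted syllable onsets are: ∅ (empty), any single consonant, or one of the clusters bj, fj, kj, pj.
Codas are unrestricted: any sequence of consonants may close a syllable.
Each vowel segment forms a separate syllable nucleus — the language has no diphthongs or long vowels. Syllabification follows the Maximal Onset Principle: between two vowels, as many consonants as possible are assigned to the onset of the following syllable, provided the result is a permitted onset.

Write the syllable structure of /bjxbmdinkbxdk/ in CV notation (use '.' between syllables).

CCVCC.CVCC.CVCC

Vowels present: x, i, x; each is a nucleus, giving 3 syllables.
Between /x/ (V1) and /i/ (V2): /bmd/ splits as /bm/ + /d/ (/d/ is the longest suffix that is a licit onset).
Between /i/ (V2) and /x/ (V3): /nkb/ — longest licit onset from the right is /b/, leaving /nk/ as coda.
Result: bjxbm.dink.bxdk.
Mapping each syllable to C/V: /bjxbm/ → CCVCC, /dink/ → CVCC, /bxdk/ → CVCC.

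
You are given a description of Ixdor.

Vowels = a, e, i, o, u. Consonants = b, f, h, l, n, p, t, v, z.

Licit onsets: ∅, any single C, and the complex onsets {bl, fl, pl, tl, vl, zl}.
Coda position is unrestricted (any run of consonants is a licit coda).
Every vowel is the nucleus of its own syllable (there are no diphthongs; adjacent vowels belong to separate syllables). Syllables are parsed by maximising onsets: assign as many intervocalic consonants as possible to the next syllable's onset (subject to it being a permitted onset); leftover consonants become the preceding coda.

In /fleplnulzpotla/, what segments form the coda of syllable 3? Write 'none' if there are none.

Nuclei (vowels): e, u, o, a → 4 syllables.
Between /e/ (V1) and /u/ (V2): /pln/ — longest licit onset from the right is /n/, leaving /pl/ as coda.
Between /u/ (V2) and /o/ (V3): /lzp/ splits as /lz/ + /p/ (/p/ is the longest suffix that is a licit onset).
Between /o/ (V3) and /a/ (V4): /tl/ is a licit onset in full, so it all attaches to the next syllable.
So the parse is flepl.nulz.po.tla.
Syllable 3 is /po/: onset /p/, nucleus /o/, coda ∅.

none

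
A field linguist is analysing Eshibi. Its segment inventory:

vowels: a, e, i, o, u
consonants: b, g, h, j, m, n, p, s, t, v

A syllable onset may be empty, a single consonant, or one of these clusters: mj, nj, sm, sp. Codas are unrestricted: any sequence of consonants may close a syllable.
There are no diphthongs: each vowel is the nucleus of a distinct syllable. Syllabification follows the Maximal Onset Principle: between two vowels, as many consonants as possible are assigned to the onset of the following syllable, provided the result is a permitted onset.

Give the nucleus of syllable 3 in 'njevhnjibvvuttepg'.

Vowels present: e, i, u, e; each is a nucleus, giving 4 syllables.
The third nucleus (vowel 3 from the left) is /u/.

u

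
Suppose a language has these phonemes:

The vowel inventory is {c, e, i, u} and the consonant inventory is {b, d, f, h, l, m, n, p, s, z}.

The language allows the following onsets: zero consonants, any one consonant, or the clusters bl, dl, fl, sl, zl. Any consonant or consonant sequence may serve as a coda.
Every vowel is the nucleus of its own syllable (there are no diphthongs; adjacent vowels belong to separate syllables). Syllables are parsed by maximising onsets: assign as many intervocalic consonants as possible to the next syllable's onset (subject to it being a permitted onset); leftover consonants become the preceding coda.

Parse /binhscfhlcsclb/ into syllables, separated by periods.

binh.scfh.lc.sclb

Vowels present: i, c, c, c; each is a nucleus, giving 4 syllables.
V1 /i/ – V2 /c/: /nhs/; trying suffixes from longest down, /s/ is the first permitted one, so coda /nh/ | onset /s/.
V2 /c/ – V3 /c/: /fhl/ — longest licit onset from the right is /l/, leaving /fh/ as coda.
V3 /c/ – V4 /c/: /s/ is a single consonant, so it becomes the next onset.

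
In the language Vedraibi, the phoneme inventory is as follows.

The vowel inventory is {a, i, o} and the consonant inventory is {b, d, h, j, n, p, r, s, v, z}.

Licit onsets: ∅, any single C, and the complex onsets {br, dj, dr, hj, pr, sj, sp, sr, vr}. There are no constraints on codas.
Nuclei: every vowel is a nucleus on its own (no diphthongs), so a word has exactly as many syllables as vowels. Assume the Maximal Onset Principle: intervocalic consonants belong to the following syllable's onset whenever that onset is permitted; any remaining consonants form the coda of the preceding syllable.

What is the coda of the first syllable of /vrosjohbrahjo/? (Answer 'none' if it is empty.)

none

Vowels present: o, o, a, o; each is a nucleus, giving 4 syllables.
σ1/σ2 boundary: /sj/ is a licit onset in full, so it all attaches to the next syllable.
σ2/σ3 boundary: cluster /hbr/ — the longest permitted-onset suffix is /br/; onset = /br/, preceding coda = /h/.
σ3/σ4 boundary: cluster /hj/ — /hj/ is itself a permitted onset, so the whole cluster goes right; preceding coda = ∅.
Putting it together: vro.sjoh.bra.hjo.
Syllable 1 is /vro/: onset /vr/, nucleus /o/, coda ∅.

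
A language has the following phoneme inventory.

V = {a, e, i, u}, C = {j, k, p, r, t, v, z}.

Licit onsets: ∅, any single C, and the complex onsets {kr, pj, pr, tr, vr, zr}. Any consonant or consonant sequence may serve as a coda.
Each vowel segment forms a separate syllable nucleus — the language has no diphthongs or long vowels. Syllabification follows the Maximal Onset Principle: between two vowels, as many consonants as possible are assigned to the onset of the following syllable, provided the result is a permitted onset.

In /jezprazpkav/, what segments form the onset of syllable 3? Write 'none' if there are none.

k

The vowels are e, a, a — 3 nuclei, so 3 syllables.
Between /e/ (V1) and /a/ (V2): cluster /zpr/ — the longest permitted-onset suffix is /pr/; onset = /pr/, preceding coda = /z/.
Between /a/ (V2) and /a/ (V3): cluster /zpk/ — the longest permitted-onset suffix is /k/; onset = /k/, preceding coda = /zp/.
Syllabification: jez.prazp.kav.
Syllable 3 is /kav/: onset /k/, nucleus /a/, coda /v/.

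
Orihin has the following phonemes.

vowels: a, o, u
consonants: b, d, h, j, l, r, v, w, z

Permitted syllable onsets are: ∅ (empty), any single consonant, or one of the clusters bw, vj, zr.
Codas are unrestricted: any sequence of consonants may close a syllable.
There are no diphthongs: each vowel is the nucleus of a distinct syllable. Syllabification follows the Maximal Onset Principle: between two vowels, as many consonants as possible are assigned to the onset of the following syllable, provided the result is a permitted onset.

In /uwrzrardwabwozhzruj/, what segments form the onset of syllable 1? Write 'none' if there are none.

The vowels are u, a, a, o, u — 5 nuclei, so 5 syllables.
/u…a/ gap (V1→V2): /wrzr/ — longest licit onset from the right is /zr/, leaving /wr/ as coda.
/a…a/ gap (V2→V3): /rdw/ splits as /rd/ + /w/ (/w/ is the longest suffix that is a licit onset).
/a…o/ gap (V3→V4): cluster /bw/ — /bw/ is itself a permitted onset, so the whole cluster goes right; preceding coda = ∅.
/o…u/ gap (V4→V5): /zhzr/ — longest licit onset from the right is /zr/, leaving /zh/ as coda.
Putting it together: uwr.zrard.wa.bwozh.zruj.
Syllable 1 is /uwr/: onset ∅, nucleus /u/, coda /wr/.

none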